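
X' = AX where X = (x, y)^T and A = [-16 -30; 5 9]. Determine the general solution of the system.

Coefficient matrix A = [[-16, -30], [5, 9]].
Characteristic polynomial det(A - λI) = λ^2 + 7λ + 6 = 0.
Eigenvalues λ = -6, -1.
For λ=-6: (A-λI) row 1 is [-10, -30], so an eigenvector is (3, -1).
For λ=-1: (A-λI) row 1 is [-15, -30], so an eigenvector is (-2, 1).
General solution: K_1e^(-6t)(3,-1) + K_2e^(-t)(-2,1).

x(t) = 3K_1e^(-6t) - 2K_2e^(-t), y(t) = -K_1e^(-6t) + K_2e^(-t)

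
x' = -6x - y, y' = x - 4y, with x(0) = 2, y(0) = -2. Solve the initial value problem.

Coefficient matrix A = [[-6, -1], [1, -4]].
Characteristic polynomial det(A - λI) = λ^2 + 10λ + 25 = 0.
Single eigenvalue λ = -5 with algebraic multiplicity 2.
Eigenvector v = (-1,1); generalized eigenvector w with (A-λI)w=v is (3,-2).
General solution: e^(-5t)[K_1·v + K_2·(t·v + w)].
Applying x(0)=2, y(0)=-2 gives K_1=-2, K_2=0.

x(t) = 2e^(-5t), y(t) = -2e^(-5t)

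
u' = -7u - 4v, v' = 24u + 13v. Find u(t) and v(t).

Coefficient matrix A = [[-7, -4], [24, 13]].
Characteristic polynomial det(A - λI) = λ^2 - 6λ + 5 = 0.
Eigenvalues λ = 5, 1.
For λ=5: (A-λI) row 1 is [-12, -4], so an eigenvector is (1, -3).
For λ=1: (A-λI) row 1 is [-8, -4], so an eigenvector is (1, -2).
General solution: K_1e^(5t)(1,-3) + K_2e^(t)(1,-2).

u(t) = K_1e^(5t) + K_2e^(t), v(t) = -3K_1e^(5t) - 2K_2e^(t)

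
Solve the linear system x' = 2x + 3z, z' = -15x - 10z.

Coefficient matrix A = [[2, 3], [-15, -10]].
Characteristic polynomial det(A - λI) = λ^2 + 8λ + 25 = 0.
Eigenvalues λ = -4 ± 3i (complex conjugate pair).
For λ=-4+3i: an eigenvector is (0,-1) - i(-1,2) = (0 + i, -1 - 2i).
A real fundamental pair from Re and Im of e^((-4+3i)t)v: X_1 = e^(-4t)(cos(3t)·(0,-1) + sin(3t)·(-1,2)), X_2 = e^(-4t)(sin(3t)·(0,-1) - cos(3t)·(-1,2)).
General solution: C_1X_1 + C_2X_2.

x(t) = -C_1e^(-4t)sin(3t) + C_2e^(-4t)cos(3t), z(t) = 2C_1e^(-4t)sin(3t) - C_1e^(-4t)cos(3t) - C_2e^(-4t)sin(3t) - 2C_2e^(-4t)cos(3t)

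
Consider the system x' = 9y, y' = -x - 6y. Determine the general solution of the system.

Coefficient matrix A = [[0, 9], [-1, -6]].
Characteristic polynomial det(A - λI) = λ^2 + 6λ + 9 = 0.
Single eigenvalue λ = -3 with algebraic multiplicity 2.
Eigenvector v = (3,-1); generalized eigenvector w with (A-λI)w=v is (-2,1).
General solution: e^(-3t)[C_1·v + C_2·(t·v + w)].

x(t) = 3C_1e^(-3t) + 3C_2te^(-3t) - 2C_2e^(-3t), y(t) = -C_1e^(-3t) - C_2te^(-3t) + C_2e^(-3t)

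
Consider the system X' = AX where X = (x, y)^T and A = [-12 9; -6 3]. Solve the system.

Coefficient matrix A = [[-12, 9], [-6, 3]].
Characteristic polynomial det(A - λI) = λ^2 + 9λ + 18 = 0.
Eigenvalues λ = -6, -3.
For λ=-6: (A-λI) row 1 is [-6, 9], so an eigenvector is (-3, -2).
For λ=-3: (A-λI) row 1 is [-9, 9], so an eigenvector is (-1, -1).
General solution: K_1e^(-6t)(-3,-2) + K_2e^(-3t)(-1,-1).

x(t) = -3K_1e^(-6t) - K_2e^(-3t), y(t) = -2K_1e^(-6t) - K_2e^(-3t)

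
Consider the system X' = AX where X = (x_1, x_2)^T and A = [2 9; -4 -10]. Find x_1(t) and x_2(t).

Coefficient matrix A = [[2, 9], [-4, -10]].
Characteristic polynomial det(A - λI) = λ^2 + 8λ + 16 = 0.
Single eigenvalue λ = -4 with algebraic multiplicity 2.
Eigenvector v = (-3,2); generalized eigenvector w with (A-λI)w=v is (-2,1).
General solution: e^(-4t)[c_1·v + c_2·(t·v + w)].

x_1(t) = -3c_1e^(-4t) - 3c_2te^(-4t) - 2c_2e^(-4t), x_2(t) = 2c_1e^(-4t) + 2c_2te^(-4t) + c_2e^(-4t)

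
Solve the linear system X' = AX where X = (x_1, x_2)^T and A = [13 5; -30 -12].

x_1(t) = C_1e^(3t) - C_2e^(-2t), x_2(t) = -2C_1e^(3t) + 3C_2e^(-2t)

Coefficient matrix A = [[13, 5], [-30, -12]].
Characteristic polynomial det(A - λI) = λ^2 - λ - 6 = 0.
Eigenvalues λ = 3, -2.
For λ=3: (A-λI) row 1 is [10, 5], so an eigenvector is (1, -2).
For λ=-2: (A-λI) row 1 is [15, 5], so an eigenvector is (-1, 3).
General solution: C_1e^(3t)(1,-2) + C_2e^(-2t)(-1,3).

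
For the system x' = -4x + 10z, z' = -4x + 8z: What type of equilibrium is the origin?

unstable spiral

A = [[-4,10],[-4,8]]; det(A-λI) = λ^2 - 4λ + 8.
λ = 2 ± 2i: positive real part.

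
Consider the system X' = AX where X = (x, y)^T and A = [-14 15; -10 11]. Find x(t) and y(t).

Coefficient matrix A = [[-14, 15], [-10, 11]].
Characteristic polynomial det(A - λI) = λ^2 + 3λ - 4 = 0.
Eigenvalues λ = 1, -4.
For λ=1: (A-λI) row 1 is [-15, 15], so an eigenvector is (1, 1).
For λ=-4: (A-λI) row 1 is [-10, 15], so an eigenvector is (-3, -2).
General solution: C_1e^(t)(1,1) + C_2e^(-4t)(-3,-2).

x(t) = C_1e^(t) - 3C_2e^(-4t), y(t) = C_1e^(t) - 2C_2e^(-4t)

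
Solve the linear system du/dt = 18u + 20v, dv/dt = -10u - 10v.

Coefficient matrix A = [[18, 20], [-10, -10]].
Characteristic polynomial det(A - λI) = λ^2 - 8λ + 20 = 0.
Eigenvalues λ = 4 ± 2i (complex conjugate pair).
For λ=4+2i: an eigenvector is (3,-2) - i(1,-1) = (3 - i, -2 + i).
A real fundamental pair from Re and Im of e^((4+2i)t)v: X_1 = e^(4t)(cos(2t)·(3,-2) + sin(2t)·(1,-1)), X_2 = e^(4t)(sin(2t)·(3,-2) - cos(2t)·(1,-1)).
General solution: C_1X_1 + C_2X_2.

u(t) = C_1e^(4t)sin(2t) + 3C_1e^(4t)cos(2t) + 3C_2e^(4t)sin(2t) - C_2e^(4t)cos(2t), v(t) = -C_1e^(4t)sin(2t) - 2C_1e^(4t)cos(2t) - 2C_2e^(4t)sin(2t) + C_2e^(4t)cos(2t)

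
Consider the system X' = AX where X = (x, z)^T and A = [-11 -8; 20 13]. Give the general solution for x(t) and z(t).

Coefficient matrix A = [[-11, -8], [20, 13]].
Characteristic polynomial det(A - λI) = λ^2 - 2λ + 17 = 0.
Eigenvalues λ = 1 ± 4i (complex conjugate pair).
For λ=1+4i: an eigenvector is (-1,1) - i(1,-2) = (-1 - i, 1 + 2i).
A real fundamental pair from Re and Im of e^((1+4i)t)v: X_1 = e^(t)(cos(4t)·(-1,1) + sin(4t)·(1,-2)), X_2 = e^(t)(sin(4t)·(-1,1) - cos(4t)·(1,-2)).
General solution: K_1X_1 + K_2X_2.

x(t) = K_1e^(t)sin(4t) - K_1e^(t)cos(4t) - K_2e^(t)sin(4t) - K_2e^(t)cos(4t), z(t) = -2K_1e^(t)sin(4t) + K_1e^(t)cos(4t) + K_2e^(t)sin(4t) + 2K_2e^(t)cos(4t)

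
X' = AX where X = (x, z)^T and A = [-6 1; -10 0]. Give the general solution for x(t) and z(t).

Coefficient matrix A = [[-6, 1], [-10, 0]].
Characteristic polynomial det(A - λI) = λ^2 + 6λ + 10 = 0.
Eigenvalues λ = -3 ± i (complex conjugate pair).
For λ=-3+i: an eigenvector is (0,-1) - i(-1,-3) = (0 + i, -1 + 3i).
A real fundamental pair from Re and Im of e^((-3+i)t)v: X_1 = e^(-3t)(cos(t)·(0,-1) + sin(t)·(-1,-3)), X_2 = e^(-3t)(sin(t)·(0,-1) - cos(t)·(-1,-3)).
General solution: K_1X_1 + K_2X_2.

x(t) = -K_1e^(-3t)sin(t) + K_2e^(-3t)cos(t), z(t) = -3K_1e^(-3t)sin(t) - K_1e^(-3t)cos(t) - K_2e^(-3t)sin(t) + 3K_2e^(-3t)cos(t)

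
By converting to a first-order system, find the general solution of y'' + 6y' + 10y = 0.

y(t) = c_1e^(-3t)cos(t) + c_2e^(-3t)sin(t)

Let x_1 = y, x_2 = y'. Then x_1' = x_2 and x_2' = -10x_1 - 6x_2.
A = [[0,1],[-10,-6]]; det(A-λI) = λ^2 + 6λ + 10.
Eigenvalues λ = -3 ± i.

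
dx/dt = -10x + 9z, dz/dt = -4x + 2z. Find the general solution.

x(t) = -3K_1e^(-4t) - 3K_2te^(-4t) - K_2e^(-4t), z(t) = -2K_1e^(-4t) - 2K_2te^(-4t) - K_2e^(-4t)

Coefficient matrix A = [[-10, 9], [-4, 2]].
Characteristic polynomial det(A - λI) = λ^2 + 8λ + 16 = 0.
Single eigenvalue λ = -4 with algebraic multiplicity 2.
Eigenvector v = (-3,-2); generalized eigenvector w with (A-λI)w=v is (-1,-1).
General solution: e^(-4t)[K_1·v + K_2·(t·v + w)].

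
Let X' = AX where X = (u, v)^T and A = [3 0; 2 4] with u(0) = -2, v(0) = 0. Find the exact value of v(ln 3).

-216

A = [[3,0],[2,4]]; eigenvalues λ = 4, 3.
Eigenvectors: (0,-1) for λ=4, (-1,2) for λ=3.
From the initial condition, c_1 = 4, c_2 = 2.
v(ln 3) = (4)(3^4)(-1) + (2)(3^3)(2) = -216.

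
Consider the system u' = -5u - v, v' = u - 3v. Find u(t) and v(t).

Coefficient matrix A = [[-5, -1], [1, -3]].
Characteristic polynomial det(A - λI) = λ^2 + 8λ + 16 = 0.
Single eigenvalue λ = -4 with algebraic multiplicity 2.
Eigenvector v = (-1,1); generalized eigenvector w with (A-λI)w=v is (1,0).
General solution: e^(-4t)[K_1·v + K_2·(t·v + w)].

u(t) = -K_1e^(-4t) - K_2te^(-4t) + K_2e^(-4t), v(t) = K_1e^(-4t) + K_2te^(-4t)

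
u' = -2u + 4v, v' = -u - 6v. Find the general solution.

Coefficient matrix A = [[-2, 4], [-1, -6]].
Characteristic polynomial det(A - λI) = λ^2 + 8λ + 16 = 0.
Single eigenvalue λ = -4 with algebraic multiplicity 2.
Eigenvector v = (2,-1); generalized eigenvector w with (A-λI)w=v is (-3,2).
General solution: e^(-4t)[c_1·v + c_2·(t·v + w)].

u(t) = 2c_1e^(-4t) + 2c_2te^(-4t) - 3c_2e^(-4t), v(t) = -c_1e^(-4t) - c_2te^(-4t) + 2c_2e^(-4t)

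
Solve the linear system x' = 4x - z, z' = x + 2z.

x(t) = K_1e^(3t) + K_2te^(3t) - K_2e^(3t), z(t) = K_1e^(3t) + K_2te^(3t) - 2K_2e^(3t)

Coefficient matrix A = [[4, -1], [1, 2]].
Characteristic polynomial det(A - λI) = λ^2 - 6λ + 9 = 0.
Single eigenvalue λ = 3 with algebraic multiplicity 2.
Eigenvector v = (1,1); generalized eigenvector w with (A-λI)w=v is (-1,-2).
General solution: e^(3t)[K_1·v + K_2·(t·v + w)].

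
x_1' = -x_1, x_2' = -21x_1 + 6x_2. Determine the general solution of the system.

x_1(t) = -C_1e^(-t), x_2(t) = -3C_1e^(-t) - C_2e^(6t)

Coefficient matrix A = [[-1, 0], [-21, 6]].
Characteristic polynomial det(A - λI) = λ^2 - 5λ - 6 = 0.
Eigenvalues λ = -1, 6.
For λ=-1: (A-λI) row 2 is [-21, 7], so an eigenvector is (-1, -3).
For λ=6: (A-λI) row 1 is [-7, 0], so an eigenvector is (0, -1).
General solution: C_1e^(-t)(-1,-3) + C_2e^(6t)(0,-1).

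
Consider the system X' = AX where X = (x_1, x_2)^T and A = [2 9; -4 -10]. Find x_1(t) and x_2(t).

x_1(t) = -3C_1e^(-4t) - 3C_2te^(-4t) + C_2e^(-4t), x_2(t) = 2C_1e^(-4t) + 2C_2te^(-4t) - C_2e^(-4t)

Coefficient matrix A = [[2, 9], [-4, -10]].
Characteristic polynomial det(A - λI) = λ^2 + 8λ + 16 = 0.
Single eigenvalue λ = -4 with algebraic multiplicity 2.
Eigenvector v = (-3,2); generalized eigenvector w with (A-λI)w=v is (1,-1).
General solution: e^(-4t)[C_1·v + C_2·(t·v + w)].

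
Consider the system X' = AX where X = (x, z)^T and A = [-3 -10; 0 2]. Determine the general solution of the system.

x(t) = 2C_1e^(2t) - C_2e^(-3t), z(t) = -C_1e^(2t)

Coefficient matrix A = [[-3, -10], [0, 2]].
Characteristic polynomial det(A - λI) = λ^2 + λ - 6 = 0.
Eigenvalues λ = 2, -3.
For λ=2: (A-λI) row 1 is [-5, -10], so an eigenvector is (2, -1).
For λ=-3: (A-λI) row 1 is [0, -10], so an eigenvector is (-1, 0).
General solution: C_1e^(2t)(2,-1) + C_2e^(-3t)(-1,0).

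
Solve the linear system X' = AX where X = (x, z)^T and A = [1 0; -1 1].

Coefficient matrix A = [[1, 0], [-1, 1]].
Characteristic polynomial det(A - λI) = λ^2 - 2λ + 1 = 0.
Single eigenvalue λ = 1 with algebraic multiplicity 2.
Eigenvector v = (0,-1); generalized eigenvector w with (A-λI)w=v is (1,0).
General solution: e^(t)[K_1·v + K_2·(t·v + w)].

x(t) = K_2e^(t), z(t) = -K_1e^(t) - K_2te^(t)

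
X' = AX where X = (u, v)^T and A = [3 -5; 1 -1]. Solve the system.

u(t) = -C_1e^(t)sin(t) + 2C_1e^(t)cos(t) + 2C_2e^(t)sin(t) + C_2e^(t)cos(t), v(t) = C_1e^(t)cos(t) + C_2e^(t)sin(t)

Coefficient matrix A = [[3, -5], [1, -1]].
Characteristic polynomial det(A - λI) = λ^2 - 2λ + 2 = 0.
Eigenvalues λ = 1 ± i (complex conjugate pair).
For λ=1+i: an eigenvector is (2,1) - i(-1,0) = (2 + i, 1).
A real fundamental pair from Re and Im of e^((1+i)t)v: X_1 = e^(t)(cos(t)·(2,1) + sin(t)·(-1,0)), X_2 = e^(t)(sin(t)·(2,1) - cos(t)·(-1,0)).
General solution: C_1X_1 + C_2X_2.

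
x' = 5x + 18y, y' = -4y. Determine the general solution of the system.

Coefficient matrix A = [[5, 18], [0, -4]].
Characteristic polynomial det(A - λI) = λ^2 - λ - 20 = 0.
Eigenvalues λ = -4, 5.
For λ=-4: (A-λI) row 1 is [9, 18], so an eigenvector is (2, -1).
For λ=5: (A-λI) row 1 is [0, 18], so an eigenvector is (-1, 0).
General solution: K_1e^(-4t)(2,-1) + K_2e^(5t)(-1,0).

x(t) = 2K_1e^(-4t) - K_2e^(5t), y(t) = -K_1e^(-4t)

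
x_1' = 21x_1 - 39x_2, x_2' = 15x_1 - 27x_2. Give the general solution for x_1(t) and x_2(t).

x_1(t) = -2c_1e^(-3t)sin(3t) + 3c_1e^(-3t)cos(3t) + 3c_2e^(-3t)sin(3t) + 2c_2e^(-3t)cos(3t), x_2(t) = -c_1e^(-3t)sin(3t) + 2c_1e^(-3t)cos(3t) + 2c_2e^(-3t)sin(3t) + c_2e^(-3t)cos(3t)

Coefficient matrix A = [[21, -39], [15, -27]].
Characteristic polynomial det(A - λI) = λ^2 + 6λ + 18 = 0.
Eigenvalues λ = -3 ± 3i (complex conjugate pair).
For λ=-3+3i: an eigenvector is (3,2) - i(-2,-1) = (3 + 2i, 2 + i).
A real fundamental pair from Re and Im of e^((-3+3i)t)v: X_1 = e^(-3t)(cos(3t)·(3,2) + sin(3t)·(-2,-1)), X_2 = e^(-3t)(sin(3t)·(3,2) - cos(3t)·(-2,-1)).
General solution: c_1X_1 + c_2X_2.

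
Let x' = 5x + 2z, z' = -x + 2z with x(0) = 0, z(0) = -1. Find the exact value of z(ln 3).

27

A = [[5,2],[-1,2]]; eigenvalues λ = 4, 3.
Eigenvectors: (2,-1) for λ=4, (-1,1) for λ=3.
From the initial condition, c_1 = -1, c_2 = -2.
z(ln 3) = (-1)(3^4)(-1) + (-2)(3^3)(1) = 27.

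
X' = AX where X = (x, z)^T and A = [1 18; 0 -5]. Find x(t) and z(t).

x(t) = 3c_1e^(-5t) + c_2e^(t), z(t) = -c_1e^(-5t)

Coefficient matrix A = [[1, 18], [0, -5]].
Characteristic polynomial det(A - λI) = λ^2 + 4λ - 5 = 0.
Eigenvalues λ = -5, 1.
For λ=-5: (A-λI) row 1 is [6, 18], so an eigenvector is (3, -1).
For λ=1: (A-λI) row 1 is [0, 18], so an eigenvector is (1, 0).
General solution: c_1e^(-5t)(3,-1) + c_2e^(t)(1,0).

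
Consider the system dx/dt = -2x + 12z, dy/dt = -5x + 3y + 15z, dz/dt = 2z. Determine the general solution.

x(t) = c_1e^(-2t) + 3c_3e^(2t), y(t) = c_1e^(-2t) + c_2e^(3t), z(t) = c_3e^(2t)

Coefficient matrix A = [[-2, 0, 12], [-5, 3, 15], [0, 0, 2]].
det(A - λI) = 0 gives eigenvalues λ = -2, 3, 2.
For λ=-2: eigenvector (1,1,0).
For λ=3: eigenvector (0,1,0).
For λ=2: eigenvector (3,0,1).
General solution: c_1e^(-2t)(1,1,0) + c_2e^(3t)(0,1,0) + c_3e^(2t)(3,0,1).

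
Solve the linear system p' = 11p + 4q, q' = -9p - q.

Coefficient matrix A = [[11, 4], [-9, -1]].
Characteristic polynomial det(A - λI) = λ^2 - 10λ + 25 = 0.
Single eigenvalue λ = 5 with algebraic multiplicity 2.
Eigenvector v = (2,-3); generalized eigenvector w with (A-λI)w=v is (-1,2).
General solution: e^(5t)[c_1·v + c_2·(t·v + w)].

p(t) = 2c_1e^(5t) + 2c_2te^(5t) - c_2e^(5t), q(t) = -3c_1e^(5t) - 3c_2te^(5t) + 2c_2e^(5t)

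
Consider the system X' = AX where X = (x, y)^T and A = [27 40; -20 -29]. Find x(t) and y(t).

Coefficient matrix A = [[27, 40], [-20, -29]].
Characteristic polynomial det(A - λI) = λ^2 + 2λ + 17 = 0.
Eigenvalues λ = -1 ± 4i (complex conjugate pair).
For λ=-1+4i: an eigenvector is (1,-1) - i(-3,2) = (1 + 3i, -1 - 2i).
A real fundamental pair from Re and Im of e^((-1+4i)t)v: X_1 = e^(-t)(cos(4t)·(1,-1) + sin(4t)·(-3,2)), X_2 = e^(-t)(sin(4t)·(1,-1) - cos(4t)·(-3,2)).
General solution: C_1X_1 + C_2X_2.

x(t) = -3C_1e^(-t)sin(4t) + C_1e^(-t)cos(4t) + C_2e^(-t)sin(4t) + 3C_2e^(-t)cos(4t), y(t) = 2C_1e^(-t)sin(4t) - C_1e^(-t)cos(4t) - C_2e^(-t)sin(4t) - 2C_2e^(-t)cos(4t)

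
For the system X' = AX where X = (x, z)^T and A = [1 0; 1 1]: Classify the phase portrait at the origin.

A = [[1,0],[1,1]]; det(A-λI) = λ^2 - 2λ + 1.
repeated λ = 1 with a single eigenvector.

unstable improper node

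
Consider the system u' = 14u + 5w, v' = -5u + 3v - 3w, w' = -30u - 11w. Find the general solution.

u(t) = -C_1e^(4t) - C_3e^(-t), v(t) = -C_1e^(4t) + C_2e^(3t) + C_3e^(-t), w(t) = 2C_1e^(4t) + 3C_3e^(-t)

Coefficient matrix A = [[14, 0, 5], [-5, 3, -3], [-30, 0, -11]].
det(A - λI) = 0 gives eigenvalues λ = 4, 3, -1.
For λ=4: eigenvector (-1,-1,2).
For λ=3: eigenvector (0,1,0).
For λ=-1: eigenvector (-1,1,3).
General solution: C_1e^(4t)(-1,-1,2) + C_2e^(3t)(0,1,0) + C_3e^(-t)(-1,1,3).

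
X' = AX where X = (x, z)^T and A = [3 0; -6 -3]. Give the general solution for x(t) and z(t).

Coefficient matrix A = [[3, 0], [-6, -3]].
Characteristic polynomial det(A - λI) = λ^2 - 9 = 0.
Eigenvalues λ = 3, -3.
For λ=3: (A-λI) row 2 is [-6, -6], so an eigenvector is (1, -1).
For λ=-3: (A-λI) row 1 is [6, 0], so an eigenvector is (0, -1).
General solution: c_1e^(3t)(1,-1) + c_2e^(-3t)(0,-1).

x(t) = c_1e^(3t), z(t) = -c_1e^(3t) - c_2e^(-3t)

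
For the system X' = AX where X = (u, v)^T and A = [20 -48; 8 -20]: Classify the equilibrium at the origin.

saddle

A = [[20,-48],[8,-20]]; det(A-λI) = λ^2 - 16.
λ = 4, -4: opposite signs.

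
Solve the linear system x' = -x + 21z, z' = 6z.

Coefficient matrix A = [[-1, 21], [0, 6]].
Characteristic polynomial det(A - λI) = λ^2 - 5λ - 6 = 0.
Eigenvalues λ = 6, -1.
For λ=6: (A-λI) row 1 is [-7, 21], so an eigenvector is (-3, -1).
For λ=-1: (A-λI) row 1 is [0, 21], so an eigenvector is (1, 0).
General solution: C_1e^(6t)(-3,-1) + C_2e^(-t)(1,0).

x(t) = -3C_1e^(6t) + C_2e^(-t), z(t) = -C_1e^(6t)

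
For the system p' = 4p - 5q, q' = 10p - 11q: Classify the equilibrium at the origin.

A = [[4,-5],[10,-11]]; det(A-λI) = λ^2 + 7λ + 6.
λ = -1, -6: both negative.

stable node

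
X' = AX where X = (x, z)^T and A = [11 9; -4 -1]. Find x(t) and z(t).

Coefficient matrix A = [[11, 9], [-4, -1]].
Characteristic polynomial det(A - λI) = λ^2 - 10λ + 25 = 0.
Single eigenvalue λ = 5 with algebraic multiplicity 2.
Eigenvector v = (-3,2); generalized eigenvector w with (A-λI)w=v is (1,-1).
General solution: e^(5t)[K_1·v + K_2·(t·v + w)].

x(t) = -3K_1e^(5t) - 3K_2te^(5t) + K_2e^(5t), z(t) = 2K_1e^(5t) + 2K_2te^(5t) - K_2e^(5t)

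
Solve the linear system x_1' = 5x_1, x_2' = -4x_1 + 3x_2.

Coefficient matrix A = [[5, 0], [-4, 3]].
Characteristic polynomial det(A - λI) = λ^2 - 8λ + 15 = 0.
Eigenvalues λ = 5, 3.
For λ=5: (A-λI) row 2 is [-4, -2], so an eigenvector is (1, -2).
For λ=3: (A-λI) row 1 is [2, 0], so an eigenvector is (0, -1).
General solution: C_1e^(5t)(1,-2) + C_2e^(3t)(0,-1).

x_1(t) = C_1e^(5t), x_2(t) = -2C_1e^(5t) - C_2e^(3t)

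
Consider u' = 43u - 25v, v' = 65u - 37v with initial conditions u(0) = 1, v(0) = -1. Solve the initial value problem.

u(t) = 13e^(3t)sin(5t) + e^(3t)cos(5t), v(t) = 21e^(3t)sin(5t) - e^(3t)cos(5t)

Coefficient matrix A = [[43, -25], [65, -37]].
Characteristic polynomial det(A - λI) = λ^2 - 6λ + 34 = 0.
Eigenvalues λ = 3 ± 5i (complex conjugate pair).
For λ=3+5i: an eigenvector is (2,3) - i(1,2) = (2 - i, 3 - 2i).
A real fundamental pair from Re and Im of e^((3+5i)t)v: X_1 = e^(3t)(cos(5t)·(2,3) + sin(5t)·(1,2)), X_2 = e^(3t)(sin(5t)·(2,3) - cos(5t)·(1,2)).
General solution: K_1X_1 + K_2X_2.
Applying u(0)=1, v(0)=-1 gives K_1=3, K_2=5.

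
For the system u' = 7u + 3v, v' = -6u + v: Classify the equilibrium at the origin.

unstable spiral

A = [[7,3],[-6,1]]; det(A-λI) = λ^2 - 8λ + 25.
λ = 4 ± 3i: positive real part.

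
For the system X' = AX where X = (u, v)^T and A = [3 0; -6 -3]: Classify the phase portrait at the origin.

saddle

A = [[3,0],[-6,-3]]; det(A-λI) = λ^2 - 9.
λ = -3, 3: opposite signs.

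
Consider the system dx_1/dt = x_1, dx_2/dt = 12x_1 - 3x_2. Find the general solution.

x_1(t) = -K_1e^(t), x_2(t) = -3K_1e^(t) - K_2e^(-3t)

Coefficient matrix A = [[1, 0], [12, -3]].
Characteristic polynomial det(A - λI) = λ^2 + 2λ - 3 = 0.
Eigenvalues λ = 1, -3.
For λ=1: (A-λI) row 2 is [12, -4], so an eigenvector is (-1, -3).
For λ=-3: (A-λI) row 1 is [4, 0], so an eigenvector is (0, -1).
General solution: K_1e^(t)(-1,-3) + K_2e^(-3t)(0,-1).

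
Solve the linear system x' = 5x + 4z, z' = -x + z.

Coefficient matrix A = [[5, 4], [-1, 1]].
Characteristic polynomial det(A - λI) = λ^2 - 6λ + 9 = 0.
Single eigenvalue λ = 3 with algebraic multiplicity 2.
Eigenvector v = (-2,1); generalized eigenvector w with (A-λI)w=v is (-3,1).
General solution: e^(3t)[c_1·v + c_2·(t·v + w)].

x(t) = -2c_1e^(3t) - 2c_2te^(3t) - 3c_2e^(3t), z(t) = c_1e^(3t) + c_2te^(3t) + c_2e^(3t)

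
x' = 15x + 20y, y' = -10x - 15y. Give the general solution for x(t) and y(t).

Coefficient matrix A = [[15, 20], [-10, -15]].
Characteristic polynomial det(A - λI) = λ^2 - 25 = 0.
Eigenvalues λ = -5, 5.
For λ=-5: (A-λI) row 1 is [20, 20], so an eigenvector is (1, -1).
For λ=5: (A-λI) row 1 is [10, 20], so an eigenvector is (-2, 1).
General solution: K_1e^(-5t)(1,-1) + K_2e^(5t)(-2,1).

x(t) = K_1e^(-5t) - 2K_2e^(5t), y(t) = -K_1e^(-5t) + K_2e^(5t)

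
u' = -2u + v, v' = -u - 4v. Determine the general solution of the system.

Coefficient matrix A = [[-2, 1], [-1, -4]].
Characteristic polynomial det(A - λI) = λ^2 + 6λ + 9 = 0.
Single eigenvalue λ = -3 with algebraic multiplicity 2.
Eigenvector v = (-1,1); generalized eigenvector w with (A-λI)w=v is (2,-3).
General solution: e^(-3t)[K_1·v + K_2·(t·v + w)].

u(t) = -K_1e^(-3t) - K_2te^(-3t) + 2K_2e^(-3t), v(t) = K_1e^(-3t) + K_2te^(-3t) - 3K_2e^(-3t)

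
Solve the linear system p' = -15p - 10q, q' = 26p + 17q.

p(t) = 2C_1e^(t)sin(2t) + C_1e^(t)cos(2t) + C_2e^(t)sin(2t) - 2C_2e^(t)cos(2t), q(t) = -3C_1e^(t)sin(2t) - 2C_1e^(t)cos(2t) - 2C_2e^(t)sin(2t) + 3C_2e^(t)cos(2t)

Coefficient matrix A = [[-15, -10], [26, 17]].
Characteristic polynomial det(A - λI) = λ^2 - 2λ + 5 = 0.
Eigenvalues λ = 1 ± 2i (complex conjugate pair).
For λ=1+2i: an eigenvector is (1,-2) - i(2,-3) = (1 - 2i, -2 + 3i).
A real fundamental pair from Re and Im of e^((1+2i)t)v: X_1 = e^(t)(cos(2t)·(1,-2) + sin(2t)·(2,-3)), X_2 = e^(t)(sin(2t)·(1,-2) - cos(2t)·(2,-3)).
General solution: C_1X_1 + C_2X_2.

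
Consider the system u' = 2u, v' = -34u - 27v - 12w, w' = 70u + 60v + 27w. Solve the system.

Coefficient matrix A = [[2, 0, 0], [-34, -27, -12], [70, 60, 27]].
det(A - λI) = 0 gives eigenvalues λ = 2, 3, -3.
For λ=2: eigenvector (1,-2,2).
For λ=3: eigenvector (0,-2,5).
For λ=-3: eigenvector (0,1,-2).
General solution: c_1e^(2t)(1,-2,2) + c_2e^(3t)(0,-2,5) + c_3e^(-3t)(0,1,-2).

u(t) = c_1e^(2t), v(t) = -2c_1e^(2t) - 2c_2e^(3t) + c_3e^(-3t), w(t) = 2c_1e^(2t) + 5c_2e^(3t) - 2c_3e^(-3t)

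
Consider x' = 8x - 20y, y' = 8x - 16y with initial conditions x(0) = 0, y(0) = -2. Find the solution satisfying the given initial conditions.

x(t) = 10e^(-4t)sin(4t), y(t) = 6e^(-4t)sin(4t) - 2e^(-4t)cos(4t)

Coefficient matrix A = [[8, -20], [8, -16]].
Characteristic polynomial det(A - λI) = λ^2 + 8λ + 32 = 0.
Eigenvalues λ = -4 ± 4i (complex conjugate pair).
For λ=-4+4i: an eigenvector is (2,1) - i(1,1) = (2 - i, 1 - i).
A real fundamental pair from Re and Im of e^((-4+4i)t)v: X_1 = e^(-4t)(cos(4t)·(2,1) + sin(4t)·(1,1)), X_2 = e^(-4t)(sin(4t)·(2,1) - cos(4t)·(1,1)).
General solution: K_1X_1 + K_2X_2.
Applying x(0)=0, y(0)=-2 gives K_1=2, K_2=4.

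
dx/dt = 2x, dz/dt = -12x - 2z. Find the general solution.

Coefficient matrix A = [[2, 0], [-12, -2]].
Characteristic polynomial det(A - λI) = λ^2 - 4 = 0.
Eigenvalues λ = 2, -2.
For λ=2: (A-λI) row 2 is [-12, -4], so an eigenvector is (1, -3).
For λ=-2: (A-λI) row 1 is [4, 0], so an eigenvector is (0, 1).
General solution: c_1e^(2t)(1,-3) + c_2e^(-2t)(0,1).

x(t) = c_1e^(2t), z(t) = -3c_1e^(2t) + c_2e^(-2t)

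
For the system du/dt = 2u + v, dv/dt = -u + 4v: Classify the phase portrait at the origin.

A = [[2,1],[-1,4]]; det(A-λI) = λ^2 - 6λ + 9.
repeated λ = 3 with a single eigenvector.

unstable improper node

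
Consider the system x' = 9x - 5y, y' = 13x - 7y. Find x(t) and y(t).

x(t) = 2C_1e^(t)sin(t) - C_1e^(t)cos(t) - C_2e^(t)sin(t) - 2C_2e^(t)cos(t), y(t) = 3C_1e^(t)sin(t) - 2C_1e^(t)cos(t) - 2C_2e^(t)sin(t) - 3C_2e^(t)cos(t)

Coefficient matrix A = [[9, -5], [13, -7]].
Characteristic polynomial det(A - λI) = λ^2 - 2λ + 2 = 0.
Eigenvalues λ = 1 ± i (complex conjugate pair).
For λ=1+i: an eigenvector is (-1,-2) - i(2,3) = (-1 - 2i, -2 - 3i).
A real fundamental pair from Re and Im of e^((1+i)t)v: X_1 = e^(t)(cos(t)·(-1,-2) + sin(t)·(2,3)), X_2 = e^(t)(sin(t)·(-1,-2) - cos(t)·(2,3)).
General solution: C_1X_1 + C_2X_2.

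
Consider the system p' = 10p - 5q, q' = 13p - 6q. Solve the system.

p(t) = -c_1e^(2t)sin(t) - 2c_1e^(2t)cos(t) - 2c_2e^(2t)sin(t) + c_2e^(2t)cos(t), q(t) = -2c_1e^(2t)sin(t) - 3c_1e^(2t)cos(t) - 3c_2e^(2t)sin(t) + 2c_2e^(2t)cos(t)

Coefficient matrix A = [[10, -5], [13, -6]].
Characteristic polynomial det(A - λI) = λ^2 - 4λ + 5 = 0.
Eigenvalues λ = 2 ± i (complex conjugate pair).
For λ=2+i: an eigenvector is (-2,-3) - i(-1,-2) = (-2 + i, -3 + 2i).
A real fundamental pair from Re and Im of e^((2+i)t)v: X_1 = e^(2t)(cos(t)·(-2,-3) + sin(t)·(-1,-2)), X_2 = e^(2t)(sin(t)·(-2,-3) - cos(t)·(-1,-2)).
General solution: c_1X_1 + c_2X_2.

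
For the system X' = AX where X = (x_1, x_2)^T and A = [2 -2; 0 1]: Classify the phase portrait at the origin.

unstable node

A = [[2,-2],[0,1]]; det(A-λI) = λ^2 - 3λ + 2.
λ = 2, 1: both positive.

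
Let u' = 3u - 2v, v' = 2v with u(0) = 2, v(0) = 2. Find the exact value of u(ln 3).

-18

A = [[3,-2],[0,2]]; eigenvalues λ = 2, 3.
Eigenvectors: (-2,-1) for λ=2, (1,0) for λ=3.
From the initial condition, c_1 = -2, c_2 = -2.
u(ln 3) = (-2)(3^2)(-2) + (-2)(3^3)(1) = -18.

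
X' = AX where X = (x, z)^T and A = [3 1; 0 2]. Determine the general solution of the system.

x(t) = c_1e^(3t) - c_2e^(2t), z(t) = c_2e^(2t)

Coefficient matrix A = [[3, 1], [0, 2]].
Characteristic polynomial det(A - λI) = λ^2 - 5λ + 6 = 0.
Eigenvalues λ = 3, 2.
For λ=3: (A-λI) row 1 is [0, 1], so an eigenvector is (1, 0).
For λ=2: (A-λI) row 1 is [1, 1], so an eigenvector is (-1, 1).
General solution: c_1e^(3t)(1,0) + c_2e^(2t)(-1,1).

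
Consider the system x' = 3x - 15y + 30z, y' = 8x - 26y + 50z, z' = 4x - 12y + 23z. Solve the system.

Coefficient matrix A = [[3, -15, 30], [8, -26, 50], [4, -12, 23]].
det(A - λI) = 0 gives eigenvalues λ = 3, -1, -2.
For λ=3: eigenvector (1,2,1).
For λ=-1: eigenvector (0,2,1).
For λ=-2: eigenvector (3,1,0).
General solution: c_1e^(3t)(1,2,1) + c_2e^(-t)(0,2,1) + c_3e^(-2t)(3,1,0).

x(t) = c_1e^(3t) + 3c_3e^(-2t), y(t) = 2c_1e^(3t) + 2c_2e^(-t) + c_3e^(-2t), z(t) = c_1e^(3t) + c_2e^(-t)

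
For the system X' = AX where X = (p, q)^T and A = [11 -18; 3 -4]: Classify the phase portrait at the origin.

unstable node

A = [[11,-18],[3,-4]]; det(A-λI) = λ^2 - 7λ + 10.
λ = 5, 2: both positive.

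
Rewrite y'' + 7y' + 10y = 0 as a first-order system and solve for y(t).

Let x_1 = y, x_2 = y'. Then x_1' = x_2 and x_2' = -10x_1 - 7x_2.
A = [[0,1],[-10,-7]]; det(A-λI) = λ^2 + 7λ + 10.
Eigenvalues λ = -5, -2 with eigenvectors (1,-5), (1,-2).

y(t) = c_1e^(-5t) + c_2e^(-2t)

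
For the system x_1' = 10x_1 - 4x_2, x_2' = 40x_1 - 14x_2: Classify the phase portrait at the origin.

A = [[10,-4],[40,-14]]; det(A-λI) = λ^2 + 4λ + 20.
λ = -2 ± 4i: negative real part.

stable spiral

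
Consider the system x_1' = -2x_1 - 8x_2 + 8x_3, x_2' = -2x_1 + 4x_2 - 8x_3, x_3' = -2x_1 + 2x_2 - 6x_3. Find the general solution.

Coefficient matrix A = [[-2, -8, 8], [-2, 4, -8], [-2, 2, -6]].
det(A - λI) = 0 gives eigenvalues λ = -2, 2, -4.
For λ=-2: eigenvector (1,-1,-1).
For λ=2: eigenvector (-2,2,1).
For λ=-4: eigenvector (0,1,1).
General solution: c_1e^(-2t)(1,-1,-1) + c_2e^(2t)(-2,2,1) + c_3e^(-4t)(0,1,1).

x_1(t) = c_1e^(-2t) - 2c_2e^(2t), x_2(t) = -c_1e^(-2t) + 2c_2e^(2t) + c_3e^(-4t), x_3(t) = -c_1e^(-2t) + c_2e^(2t) + c_3e^(-4t)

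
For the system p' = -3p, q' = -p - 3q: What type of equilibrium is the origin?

stable improper node

A = [[-3,0],[-1,-3]]; det(A-λI) = λ^2 + 6λ + 9.
repeated λ = -3 with a single eigenvector.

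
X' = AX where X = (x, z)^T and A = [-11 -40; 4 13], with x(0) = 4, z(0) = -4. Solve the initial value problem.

Coefficient matrix A = [[-11, -40], [4, 13]].
Characteristic polynomial det(A - λI) = λ^2 - 2λ + 17 = 0.
Eigenvalues λ = 1 ± 4i (complex conjugate pair).
For λ=1+4i: an eigenvector is (-1,0) - i(3,-1) = (-1 - 3i, 0 + i).
A real fundamental pair from Re and Im of e^((1+4i)t)v: X_1 = e^(t)(cos(4t)·(-1,0) + sin(4t)·(3,-1)), X_2 = e^(t)(sin(4t)·(-1,0) - cos(4t)·(3,-1)).
General solution: c_1X_1 + c_2X_2.
Applying x(0)=4, z(0)=-4 gives c_1=8, c_2=-4.

x(t) = 28e^(t)sin(4t) + 4e^(t)cos(4t), z(t) = -8e^(t)sin(4t) - 4e^(t)cos(4t)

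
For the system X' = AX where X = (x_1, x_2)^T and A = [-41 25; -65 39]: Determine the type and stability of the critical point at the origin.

stable spiral

A = [[-41,25],[-65,39]]; det(A-λI) = λ^2 + 2λ + 26.
λ = -1 ± 5i: negative real part.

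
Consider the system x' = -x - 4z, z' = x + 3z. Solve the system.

Coefficient matrix A = [[-1, -4], [1, 3]].
Characteristic polynomial det(A - λI) = λ^2 - 2λ + 1 = 0.
Single eigenvalue λ = 1 with algebraic multiplicity 2.
Eigenvector v = (-2,1); generalized eigenvector w with (A-λI)w=v is (3,-1).
General solution: e^(t)[C_1·v + C_2·(t·v + w)].

x(t) = -2C_1e^(t) - 2C_2te^(t) + 3C_2e^(t), z(t) = C_1e^(t) + C_2te^(t) - C_2e^(t)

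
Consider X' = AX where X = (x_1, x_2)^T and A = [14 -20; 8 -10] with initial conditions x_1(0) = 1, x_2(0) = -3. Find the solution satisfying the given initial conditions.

Coefficient matrix A = [[14, -20], [8, -10]].
Characteristic polynomial det(A - λI) = λ^2 - 4λ + 20 = 0.
Eigenvalues λ = 2 ± 4i (complex conjugate pair).
For λ=2+4i: an eigenvector is (-1,-1) - i(2,1) = (-1 - 2i, -1 - i).
A real fundamental pair from Re and Im of e^((2+4i)t)v: X_1 = e^(2t)(cos(4t)·(-1,-1) + sin(4t)·(2,1)), X_2 = e^(2t)(sin(4t)·(-1,-1) - cos(4t)·(2,1)).
General solution: C_1X_1 + C_2X_2.
Applying x_1(0)=1, x_2(0)=-3 gives C_1=7, C_2=-4.

x_1(t) = 18e^(2t)sin(4t) + e^(2t)cos(4t), x_2(t) = 11e^(2t)sin(4t) - 3e^(2t)cos(4t)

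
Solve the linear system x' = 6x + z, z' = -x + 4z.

Coefficient matrix A = [[6, 1], [-1, 4]].
Characteristic polynomial det(A - λI) = λ^2 - 10λ + 25 = 0.
Single eigenvalue λ = 5 with algebraic multiplicity 2.
Eigenvector v = (1,-1); generalized eigenvector w with (A-λI)w=v is (1,0).
General solution: e^(5t)[c_1·v + c_2·(t·v + w)].

x(t) = c_1e^(5t) + c_2te^(5t) + c_2e^(5t), z(t) = -c_1e^(5t) - c_2te^(5t)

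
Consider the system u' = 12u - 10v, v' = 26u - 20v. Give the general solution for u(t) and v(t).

u(t) = -2C_1e^(-4t)sin(2t) + C_1e^(-4t)cos(2t) + C_2e^(-4t)sin(2t) + 2C_2e^(-4t)cos(2t), v(t) = -3C_1e^(-4t)sin(2t) + 2C_1e^(-4t)cos(2t) + 2C_2e^(-4t)sin(2t) + 3C_2e^(-4t)cos(2t)

Coefficient matrix A = [[12, -10], [26, -20]].
Characteristic polynomial det(A - λI) = λ^2 + 8λ + 20 = 0.
Eigenvalues λ = -4 ± 2i (complex conjugate pair).
For λ=-4+2i: an eigenvector is (1,2) - i(-2,-3) = (1 + 2i, 2 + 3i).
A real fundamental pair from Re and Im of e^((-4+2i)t)v: X_1 = e^(-4t)(cos(2t)·(1,2) + sin(2t)·(-2,-3)), X_2 = e^(-4t)(sin(2t)·(1,2) - cos(2t)·(-2,-3)).
General solution: C_1X_1 + C_2X_2.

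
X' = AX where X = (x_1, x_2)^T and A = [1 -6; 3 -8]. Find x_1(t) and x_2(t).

Coefficient matrix A = [[1, -6], [3, -8]].
Characteristic polynomial det(A - λI) = λ^2 + 7λ + 10 = 0.
Eigenvalues λ = -5, -2.
For λ=-5: (A-λI) row 1 is [6, -6], so an eigenvector is (1, 1).
For λ=-2: (A-λI) row 1 is [3, -6], so an eigenvector is (2, 1).
General solution: K_1e^(-5t)(1,1) + K_2e^(-2t)(2,1).

x_1(t) = K_1e^(-5t) + 2K_2e^(-2t), x_2(t) = K_1e^(-5t) + K_2e^(-2t)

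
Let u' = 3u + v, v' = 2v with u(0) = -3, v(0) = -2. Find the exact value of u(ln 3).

-117

A = [[3,1],[0,2]]; eigenvalues λ = 2, 3.
Eigenvectors: (1,-1) for λ=2, (1,0) for λ=3.
From the initial condition, c_1 = 2, c_2 = -5.
u(ln 3) = (2)(3^2)(1) + (-5)(3^3)(1) = -117.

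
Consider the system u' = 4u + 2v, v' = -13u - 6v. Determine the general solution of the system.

u(t) = -K_1e^(-t)sin(t) + K_1e^(-t)cos(t) + K_2e^(-t)sin(t) + K_2e^(-t)cos(t), v(t) = 2K_1e^(-t)sin(t) - 3K_1e^(-t)cos(t) - 3K_2e^(-t)sin(t) - 2K_2e^(-t)cos(t)

Coefficient matrix A = [[4, 2], [-13, -6]].
Characteristic polynomial det(A - λI) = λ^2 + 2λ + 2 = 0.
Eigenvalues λ = -1 ± i (complex conjugate pair).
For λ=-1+i: an eigenvector is (1,-3) - i(-1,2) = (1 + i, -3 - 2i).
A real fundamental pair from Re and Im of e^((-1+i)t)v: X_1 = e^(-t)(cos(t)·(1,-3) + sin(t)·(-1,2)), X_2 = e^(-t)(sin(t)·(1,-3) - cos(t)·(-1,2)).
General solution: K_1X_1 + K_2X_2.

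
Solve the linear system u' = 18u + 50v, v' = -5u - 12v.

u(t) = C_1e^(3t)sin(5t) - 3C_1e^(3t)cos(5t) - 3C_2e^(3t)sin(5t) - C_2e^(3t)cos(5t), v(t) = C_1e^(3t)cos(5t) + C_2e^(3t)sin(5t)

Coefficient matrix A = [[18, 50], [-5, -12]].
Characteristic polynomial det(A - λI) = λ^2 - 6λ + 34 = 0.
Eigenvalues λ = 3 ± 5i (complex conjugate pair).
For λ=3+5i: an eigenvector is (-3,1) - i(1,0) = (-3 - i, 1).
A real fundamental pair from Re and Im of e^((3+5i)t)v: X_1 = e^(3t)(cos(5t)·(-3,1) + sin(5t)·(1,0)), X_2 = e^(3t)(sin(5t)·(-3,1) - cos(5t)·(1,0)).
General solution: C_1X_1 + C_2X_2.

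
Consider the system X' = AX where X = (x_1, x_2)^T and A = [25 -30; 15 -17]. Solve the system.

Coefficient matrix A = [[25, -30], [15, -17]].
Characteristic polynomial det(A - λI) = λ^2 - 8λ + 25 = 0.
Eigenvalues λ = 4 ± 3i (complex conjugate pair).
For λ=4+3i: an eigenvector is (-1,-1) - i(3,2) = (-1 - 3i, -1 - 2i).
A real fundamental pair from Re and Im of e^((4+3i)t)v: X_1 = e^(4t)(cos(3t)·(-1,-1) + sin(3t)·(3,2)), X_2 = e^(4t)(sin(3t)·(-1,-1) - cos(3t)·(3,2)).
General solution: c_1X_1 + c_2X_2.

x_1(t) = 3c_1e^(4t)sin(3t) - c_1e^(4t)cos(3t) - c_2e^(4t)sin(3t) - 3c_2e^(4t)cos(3t), x_2(t) = 2c_1e^(4t)sin(3t) - c_1e^(4t)cos(3t) - c_2e^(4t)sin(3t) - 2c_2e^(4t)cos(3t)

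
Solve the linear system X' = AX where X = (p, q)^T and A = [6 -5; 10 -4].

Coefficient matrix A = [[6, -5], [10, -4]].
Characteristic polynomial det(A - λI) = λ^2 - 2λ + 26 = 0.
Eigenvalues λ = 1 ± 5i (complex conjugate pair).
For λ=1+5i: an eigenvector is (0,1) - i(-1,-1) = (0 + i, 1 + i).
A real fundamental pair from Re and Im of e^((1+5i)t)v: X_1 = e^(t)(cos(5t)·(0,1) + sin(5t)·(-1,-1)), X_2 = e^(t)(sin(5t)·(0,1) - cos(5t)·(-1,-1)).
General solution: c_1X_1 + c_2X_2.

p(t) = -c_1e^(t)sin(5t) + c_2e^(t)cos(5t), q(t) = -c_1e^(t)sin(5t) + c_1e^(t)cos(5t) + c_2e^(t)sin(5t) + c_2e^(t)cos(5t)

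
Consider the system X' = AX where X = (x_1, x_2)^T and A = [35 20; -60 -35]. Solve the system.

Coefficient matrix A = [[35, 20], [-60, -35]].
Characteristic polynomial det(A - λI) = λ^2 - 25 = 0.
Eigenvalues λ = -5, 5.
For λ=-5: (A-λI) row 1 is [40, 20], so an eigenvector is (1, -2).
For λ=5: (A-λI) row 1 is [30, 20], so an eigenvector is (-2, 3).
General solution: c_1e^(-5t)(1,-2) + c_2e^(5t)(-2,3).

x_1(t) = c_1e^(-5t) - 2c_2e^(5t), x_2(t) = -2c_1e^(-5t) + 3c_2e^(5t)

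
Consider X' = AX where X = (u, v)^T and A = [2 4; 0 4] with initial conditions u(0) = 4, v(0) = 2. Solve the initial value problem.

u(t) = 4e^(4t), v(t) = 2e^(4t)

Coefficient matrix A = [[2, 4], [0, 4]].
Characteristic polynomial det(A - λI) = λ^2 - 6λ + 8 = 0.
Eigenvalues λ = 2, 4.
For λ=2: (A-λI) row 1 is [0, 4], so an eigenvector is (1, 0).
For λ=4: (A-λI) row 1 is [-2, 4], so an eigenvector is (-2, -1).
General solution: c_1e^(2t)(1,0) + c_2e^(4t)(-2,-1).
Applying u(0)=4, v(0)=2 gives c_1=0, c_2=-2.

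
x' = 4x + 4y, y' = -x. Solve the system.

x(t) = -2K_1e^(2t) - 2K_2te^(2t) - 3K_2e^(2t), y(t) = K_1e^(2t) + K_2te^(2t) + K_2e^(2t)

Coefficient matrix A = [[4, 4], [-1, 0]].
Characteristic polynomial det(A - λI) = λ^2 - 4λ + 4 = 0.
Single eigenvalue λ = 2 with algebraic multiplicity 2.
Eigenvector v = (-2,1); generalized eigenvector w with (A-λI)w=v is (-3,1).
General solution: e^(2t)[K_1·v + K_2·(t·v + w)].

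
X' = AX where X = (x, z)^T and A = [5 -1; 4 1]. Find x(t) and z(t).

Coefficient matrix A = [[5, -1], [4, 1]].
Characteristic polynomial det(A - λI) = λ^2 - 6λ + 9 = 0.
Single eigenvalue λ = 3 with algebraic multiplicity 2.
Eigenvector v = (1,2); generalized eigenvector w with (A-λI)w=v is (1,1).
General solution: e^(3t)[K_1·v + K_2·(t·v + w)].

x(t) = K_1e^(3t) + K_2te^(3t) + K_2e^(3t), z(t) = 2K_1e^(3t) + 2K_2te^(3t) + K_2e^(3t)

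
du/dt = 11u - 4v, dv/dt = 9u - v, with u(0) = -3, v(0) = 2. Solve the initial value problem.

u(t) = -26te^(5t) - 3e^(5t), v(t) = -39te^(5t) + 2e^(5t)

Coefficient matrix A = [[11, -4], [9, -1]].
Characteristic polynomial det(A - λI) = λ^2 - 10λ + 25 = 0.
Single eigenvalue λ = 5 with algebraic multiplicity 2.
Eigenvector v = (2,3); generalized eigenvector w with (A-λI)w=v is (1,1).
General solution: e^(5t)[K_1·v + K_2·(t·v + w)].
Applying u(0)=-3, v(0)=2 gives K_1=5, K_2=-13.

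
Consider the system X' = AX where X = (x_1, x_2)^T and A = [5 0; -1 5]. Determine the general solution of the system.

x_1(t) = c_2e^(5t), x_2(t) = -c_1e^(5t) - c_2te^(5t)

Coefficient matrix A = [[5, 0], [-1, 5]].
Characteristic polynomial det(A - λI) = λ^2 - 10λ + 25 = 0.
Single eigenvalue λ = 5 with algebraic multiplicity 2.
Eigenvector v = (0,-1); generalized eigenvector w with (A-λI)w=v is (1,0).
General solution: e^(5t)[c_1·v + c_2·(t·v + w)].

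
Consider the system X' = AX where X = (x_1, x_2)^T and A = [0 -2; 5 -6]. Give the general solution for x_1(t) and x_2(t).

Coefficient matrix A = [[0, -2], [5, -6]].
Characteristic polynomial det(A - λI) = λ^2 + 6λ + 10 = 0.
Eigenvalues λ = -3 ± i (complex conjugate pair).
For λ=-3+i: an eigenvector is (1,1) - i(1,2) = (1 - i, 1 - 2i).
A real fundamental pair from Re and Im of e^((-3+i)t)v: X_1 = e^(-3t)(cos(t)·(1,1) + sin(t)·(1,2)), X_2 = e^(-3t)(sin(t)·(1,1) - cos(t)·(1,2)).
General solution: c_1X_1 + c_2X_2.

x_1(t) = c_1e^(-3t)sin(t) + c_1e^(-3t)cos(t) + c_2e^(-3t)sin(t) - c_2e^(-3t)cos(t), x_2(t) = 2c_1e^(-3t)sin(t) + c_1e^(-3t)cos(t) + c_2e^(-3t)sin(t) - 2c_2e^(-3t)cos(t)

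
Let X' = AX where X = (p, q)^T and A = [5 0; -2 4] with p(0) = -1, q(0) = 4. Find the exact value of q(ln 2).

A = [[5,0],[-2,4]]; eigenvalues λ = 4, 5.
Eigenvectors: (0,-1) for λ=4, (-1,2) for λ=5.
From the initial condition, c_1 = -2, c_2 = 1.
q(ln 2) = (-2)(2^4)(-1) + (1)(2^5)(2) = 96.

96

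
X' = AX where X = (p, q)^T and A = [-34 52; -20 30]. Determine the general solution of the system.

Coefficient matrix A = [[-34, 52], [-20, 30]].
Characteristic polynomial det(A - λI) = λ^2 + 4λ + 20 = 0.
Eigenvalues λ = -2 ± 4i (complex conjugate pair).
For λ=-2+4i: an eigenvector is (2,1) - i(-3,-2) = (2 + 3i, 1 + 2i).
A real fundamental pair from Re and Im of e^((-2+4i)t)v: X_1 = e^(-2t)(cos(4t)·(2,1) + sin(4t)·(-3,-2)), X_2 = e^(-2t)(sin(4t)·(2,1) - cos(4t)·(-3,-2)).
General solution: C_1X_1 + C_2X_2.

p(t) = -3C_1e^(-2t)sin(4t) + 2C_1e^(-2t)cos(4t) + 2C_2e^(-2t)sin(4t) + 3C_2e^(-2t)cos(4t), q(t) = -2C_1e^(-2t)sin(4t) + C_1e^(-2t)cos(4t) + C_2e^(-2t)sin(4t) + 2C_2e^(-2t)cos(4t)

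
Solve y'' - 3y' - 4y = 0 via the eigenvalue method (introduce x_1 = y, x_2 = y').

Let x_1 = y, x_2 = y'. Then x_1' = x_2 and x_2' = 4x_1 + 3x_2.
A = [[0,1],[4,3]]; det(A-λI) = λ^2 - 3λ - 4.
Eigenvalues λ = -1, 4 with eigenvectors (1,-1), (1,4).

y(t) = c_1e^(-t) + c_2e^(4t)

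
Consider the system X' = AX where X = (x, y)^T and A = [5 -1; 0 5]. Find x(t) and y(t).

x(t) = -c_1e^(5t) - c_2te^(5t) + 3c_2e^(5t), y(t) = c_2e^(5t)

Coefficient matrix A = [[5, -1], [0, 5]].
Characteristic polynomial det(A - λI) = λ^2 - 10λ + 25 = 0.
Single eigenvalue λ = 5 with algebraic multiplicity 2.
Eigenvector v = (-1,0); generalized eigenvector w with (A-λI)w=v is (3,1).
General solution: e^(5t)[c_1·v + c_2·(t·v + w)].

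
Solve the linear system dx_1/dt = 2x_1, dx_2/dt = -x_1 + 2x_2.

x_1(t) = -C_2e^(2t), x_2(t) = C_1e^(2t) + C_2te^(2t)

Coefficient matrix A = [[2, 0], [-1, 2]].
Characteristic polynomial det(A - λI) = λ^2 - 4λ + 4 = 0.
Single eigenvalue λ = 2 with algebraic multiplicity 2.
Eigenvector v = (0,1); generalized eigenvector w with (A-λI)w=v is (-1,0).
General solution: e^(2t)[C_1·v + C_2·(t·v + w)].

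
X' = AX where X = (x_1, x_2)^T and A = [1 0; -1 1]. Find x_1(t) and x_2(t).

x_1(t) = -c_2e^(t), x_2(t) = c_1e^(t) + c_2te^(t)

Coefficient matrix A = [[1, 0], [-1, 1]].
Characteristic polynomial det(A - λI) = λ^2 - 2λ + 1 = 0.
Single eigenvalue λ = 1 with algebraic multiplicity 2.
Eigenvector v = (0,1); generalized eigenvector w with (A-λI)w=v is (-1,0).
General solution: e^(t)[c_1·v + c_2·(t·v + w)].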